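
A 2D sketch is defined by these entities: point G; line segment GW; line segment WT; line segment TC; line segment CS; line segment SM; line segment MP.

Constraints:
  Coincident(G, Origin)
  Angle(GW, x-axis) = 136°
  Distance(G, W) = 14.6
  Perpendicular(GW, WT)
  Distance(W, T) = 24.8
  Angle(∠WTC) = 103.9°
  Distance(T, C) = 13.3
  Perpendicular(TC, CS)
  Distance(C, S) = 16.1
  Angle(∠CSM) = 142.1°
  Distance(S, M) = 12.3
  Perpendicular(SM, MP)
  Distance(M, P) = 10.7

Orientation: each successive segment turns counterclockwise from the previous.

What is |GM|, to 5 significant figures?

3.0423

G is at the origin; GW runs at 136.0° with length 14.6, so W = (-10.502, 10.142). The perpendicularity gives WT at right angles to GW, so WT runs at -134.00°; with |WT| = 24.8, T = (-27.730, -7.6976). ∠WTC = 103.9° gives TC at -57.900° from the x-axis; with |TC| = 13.3, C = (-20.662, -18.964). TC ⟂ CS, so CS runs at 32.100°; with |CS| = 16.1, S = (-7.0236, -10.409). ∠CSM = 142.1° gives SM at 70.000° from the x-axis; with |SM| = 12.3, M = (-2.8168, 1.1494). Then |GM| = |M − G| = 3.0423.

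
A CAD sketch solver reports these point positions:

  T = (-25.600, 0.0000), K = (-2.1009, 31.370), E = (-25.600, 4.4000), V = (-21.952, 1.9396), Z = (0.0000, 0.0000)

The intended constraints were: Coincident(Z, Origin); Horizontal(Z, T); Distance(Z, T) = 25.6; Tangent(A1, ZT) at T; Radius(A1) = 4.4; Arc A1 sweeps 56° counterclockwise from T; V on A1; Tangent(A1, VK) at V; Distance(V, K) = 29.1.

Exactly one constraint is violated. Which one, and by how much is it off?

Distance(V, K) = 29.1 — off by 6.40.

Z = (0.00, 0.00) ✓; Z.y = 0.00, T.y = 0.00 ✓; |ZT| = 25.60 ✓; ∠(ET, TZ) = 90.00° ✓; |ET| = 4.400 ✓; bearing(E→V) − bearing(E→T) = 56.00° ✓; |EV| = 4.400 ✓; ∠(EV, VK) = 90.00° ✓; |VK| = 35.50 ✗.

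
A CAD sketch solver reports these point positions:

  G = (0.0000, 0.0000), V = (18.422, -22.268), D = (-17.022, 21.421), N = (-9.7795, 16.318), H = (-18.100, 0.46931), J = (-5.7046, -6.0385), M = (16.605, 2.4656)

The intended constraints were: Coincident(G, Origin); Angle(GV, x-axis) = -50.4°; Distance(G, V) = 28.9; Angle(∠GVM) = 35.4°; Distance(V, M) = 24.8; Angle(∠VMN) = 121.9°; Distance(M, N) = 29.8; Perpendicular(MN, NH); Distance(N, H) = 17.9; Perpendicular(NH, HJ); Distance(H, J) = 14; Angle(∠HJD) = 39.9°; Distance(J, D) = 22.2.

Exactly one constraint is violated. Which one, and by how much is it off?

Distance(J, D) = 22.2 — off by 7.50.

G = (0.00, 0.00) ✓; GV at -50.40° ✓; |GV| = 28.90 ✓; ∠GVM = 35.40° ✓; |VM| = 24.80 ✓; ∠VMN = 121.9° ✓; |MN| = 29.80 ✓; ∠(MN, NH) = 90.00° ✓; |NH| = 17.90 ✓; ∠(NH, HJ) = 90.00° ✓; |HJ| = 14.00 ✓; ∠HJD = 39.90° ✓; |JD| = 29.70 ✗.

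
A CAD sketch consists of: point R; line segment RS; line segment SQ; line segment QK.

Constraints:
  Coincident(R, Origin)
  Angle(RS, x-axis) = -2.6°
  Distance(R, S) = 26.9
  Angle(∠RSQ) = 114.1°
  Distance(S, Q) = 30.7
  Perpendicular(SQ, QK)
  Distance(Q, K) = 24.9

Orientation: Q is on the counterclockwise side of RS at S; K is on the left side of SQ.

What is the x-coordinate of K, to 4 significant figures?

18.42

R is at the origin; RS runs at -2.6° with length 26.9, so S = 26.9·(cos -2.6°, sin -2.6°) = (26.87, -1.220). ∠RSQ = 114.1°, so SQ runs at -2.6° + (180° − 114.1°) = 63.30° from the x-axis; with |SQ| = 30.7, Q = S + 30.7·(cos 63.30°, sin 63.30°) = (40.67, 26.21). The perpendicularity gives QK at right angles to SQ; with |QK| = 24.9 on the left of SQ, K = Q + 24.9·(-0.8934, 0.4493) = (18.42, 37.39). So K.x = 18.42.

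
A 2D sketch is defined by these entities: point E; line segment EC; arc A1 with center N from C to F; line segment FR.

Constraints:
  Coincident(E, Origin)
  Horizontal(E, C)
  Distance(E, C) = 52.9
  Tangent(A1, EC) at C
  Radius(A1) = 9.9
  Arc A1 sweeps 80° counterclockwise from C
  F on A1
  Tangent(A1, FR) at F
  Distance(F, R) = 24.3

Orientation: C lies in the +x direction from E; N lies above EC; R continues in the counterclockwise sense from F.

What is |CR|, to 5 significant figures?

35.019

E is at the origin; E and C share the same y with |EC| = 52.9 and C on the +x side, so C = (52.900, 0.0000). A1 meets EC tangentially, so NC is at right angles to EC, so N = C + (0, 9.9) = (52.900, 9.9000). On A1, C sits at bearing -90° from N; an 80° counterclockwise sweep puts F at bearing -10°, so F = N + 9.9·(cos -10°, sin -10°) = (62.650, 8.1809). The tangent condition forces NF to be normal to FR, so FR runs along (−sin -10°, cos -10°); with |FR| = 24.3, R = (66.869, 32.112). Then |CR| = |R − C| = 35.019.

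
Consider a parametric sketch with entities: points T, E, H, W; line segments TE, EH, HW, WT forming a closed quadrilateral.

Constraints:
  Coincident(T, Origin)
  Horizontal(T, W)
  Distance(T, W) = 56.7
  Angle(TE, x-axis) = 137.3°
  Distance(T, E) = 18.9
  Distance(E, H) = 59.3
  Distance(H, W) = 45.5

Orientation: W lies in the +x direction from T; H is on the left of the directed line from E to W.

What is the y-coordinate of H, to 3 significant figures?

41.5

T is at the origin; TW is horizontal with |TW| = 56.7 and W in +x, so W = (56.7, 0). TE runs at 137.3° with |TE| = 18.9, so E = (-13.9, 12.8). H is determined by |EH| = 59.3 and |HW| = 45.5 together: it lies at the intersection of circle(E, 59.3) and circle(W, 45.5). With |EW| = 71.7, the foot of the radical line on EW is 46.0 from E and the perpendicular offset is √(59.3² − 46.0²) = 37.5. Taking the left-of-EW solution: H = (38.0, 41.5).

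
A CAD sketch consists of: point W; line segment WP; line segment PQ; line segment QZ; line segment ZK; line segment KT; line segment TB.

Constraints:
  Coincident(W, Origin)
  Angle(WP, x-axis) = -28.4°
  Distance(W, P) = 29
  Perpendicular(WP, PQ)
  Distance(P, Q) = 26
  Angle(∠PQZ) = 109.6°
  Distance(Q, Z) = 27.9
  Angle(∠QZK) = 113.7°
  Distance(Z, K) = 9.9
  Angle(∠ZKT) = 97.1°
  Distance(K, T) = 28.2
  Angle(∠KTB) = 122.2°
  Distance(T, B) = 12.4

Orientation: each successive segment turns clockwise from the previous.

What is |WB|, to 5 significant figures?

27.400

∠ZKT = 97.1° gives KT at 22.000° from the x-axis; with |KT| = 28.2, T = (9.1730, -12.265). ∠KTB = 122.2° gives TB at -35.800° from the x-axis; with |TB| = 12.4, B = (19.230, -19.518). Then |WB| = |B − W| = 27.400.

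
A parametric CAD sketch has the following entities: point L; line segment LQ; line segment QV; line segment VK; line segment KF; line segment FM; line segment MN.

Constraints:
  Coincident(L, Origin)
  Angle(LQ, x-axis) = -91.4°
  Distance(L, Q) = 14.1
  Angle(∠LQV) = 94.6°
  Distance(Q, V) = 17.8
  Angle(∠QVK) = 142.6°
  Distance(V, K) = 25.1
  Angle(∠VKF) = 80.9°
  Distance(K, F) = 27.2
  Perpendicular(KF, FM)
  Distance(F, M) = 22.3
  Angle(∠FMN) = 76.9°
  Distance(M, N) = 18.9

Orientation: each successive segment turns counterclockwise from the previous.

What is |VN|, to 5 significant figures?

8.3100

KF is perpendicular to FM, so FM runs at -139.50°; with |FM| = 22.3, M = (4.1601, 3.3213). ∠FMN = 76.9° gives MN at -36.400° from the x-axis; with |MN| = 18.9, N = (19.373, -7.8943). Then |VN| = |N − V| = 8.3100.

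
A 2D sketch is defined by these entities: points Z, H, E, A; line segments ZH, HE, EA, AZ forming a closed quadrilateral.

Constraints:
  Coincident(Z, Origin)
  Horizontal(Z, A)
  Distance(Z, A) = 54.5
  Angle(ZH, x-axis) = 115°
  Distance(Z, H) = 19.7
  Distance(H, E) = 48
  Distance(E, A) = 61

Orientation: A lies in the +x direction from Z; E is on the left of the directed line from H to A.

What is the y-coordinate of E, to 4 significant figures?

53.02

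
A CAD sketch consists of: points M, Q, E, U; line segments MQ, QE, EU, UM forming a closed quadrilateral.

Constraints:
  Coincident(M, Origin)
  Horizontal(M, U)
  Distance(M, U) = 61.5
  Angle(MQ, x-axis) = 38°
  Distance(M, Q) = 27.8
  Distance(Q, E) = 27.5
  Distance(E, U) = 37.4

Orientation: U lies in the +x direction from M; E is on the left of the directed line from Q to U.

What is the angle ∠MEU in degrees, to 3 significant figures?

80.6°

M is at the origin; MU is horizontal with |MU| = 61.5 and U in +x, so U = (61.5, 0). MQ runs at 38.0° with |MQ| = 27.8, so Q = (21.9, 17.1). E is determined by |QE| = 27.5 and |EU| = 37.4 together: it lies at the intersection of circle(Q, 27.5) and circle(U, 37.4). With |QU| = 43.1, the foot of the radical line on QU is 14.1 from Q and the perpendicular offset is √(27.5² − 14.1²) = 23.6. Taking the left-of-QU solution: E = (44.2, 33.2).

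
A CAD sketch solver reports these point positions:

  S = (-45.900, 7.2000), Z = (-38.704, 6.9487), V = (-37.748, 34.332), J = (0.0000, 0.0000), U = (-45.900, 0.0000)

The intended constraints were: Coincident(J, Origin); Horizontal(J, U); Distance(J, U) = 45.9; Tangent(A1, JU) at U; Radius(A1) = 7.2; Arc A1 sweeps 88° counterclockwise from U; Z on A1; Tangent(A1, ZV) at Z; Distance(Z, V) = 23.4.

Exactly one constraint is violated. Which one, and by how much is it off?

Distance(Z, V) = 23.4 — off by 4.00.

J = (0.00, 0.00) ✓; J.y = 0.00, U.y = 0.00 ✓; |JU| = 45.90 ✓; ∠(SU, UJ) = 90.00° ✓; |SU| = 7.200 ✓; bearing(S→Z) − bearing(S→U) = 88.00° ✓; |SZ| = 7.200 ✓; ∠(SZ, ZV) = 90.00° ✓; |ZV| = 27.40 ✗.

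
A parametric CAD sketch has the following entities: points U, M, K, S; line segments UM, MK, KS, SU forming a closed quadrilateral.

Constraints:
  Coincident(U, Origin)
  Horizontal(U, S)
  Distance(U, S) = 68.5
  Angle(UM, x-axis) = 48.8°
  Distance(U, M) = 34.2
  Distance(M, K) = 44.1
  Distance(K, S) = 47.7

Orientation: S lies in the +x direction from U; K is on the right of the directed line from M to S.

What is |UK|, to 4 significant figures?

30.56

U is at the origin; U and S share the same y with |US| = 68.5 and S in +x, so S = (68.5, 0). UM runs at 48.8° with |UM| = 34.2, so M = (22.53, 25.73). K is determined by |MK| = 44.1 and |KS| = 47.7 together: it lies at the intersection of circle(M, 44.1) and circle(S, 47.7). With |MS| = 52.68, the foot of the radical line on MS is 23.21 from M and the perpendicular offset is √(44.1² − 23.21²) = 37.50. Taking the right-of-MS solution: K = (24.46, -18.33).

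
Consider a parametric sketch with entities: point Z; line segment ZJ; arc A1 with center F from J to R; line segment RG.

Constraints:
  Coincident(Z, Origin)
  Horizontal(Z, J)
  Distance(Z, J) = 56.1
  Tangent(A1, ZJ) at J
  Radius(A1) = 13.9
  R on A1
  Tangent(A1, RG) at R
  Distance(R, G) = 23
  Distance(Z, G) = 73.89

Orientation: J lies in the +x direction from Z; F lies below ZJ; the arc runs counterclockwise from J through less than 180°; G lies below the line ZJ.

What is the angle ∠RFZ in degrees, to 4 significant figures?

57.87°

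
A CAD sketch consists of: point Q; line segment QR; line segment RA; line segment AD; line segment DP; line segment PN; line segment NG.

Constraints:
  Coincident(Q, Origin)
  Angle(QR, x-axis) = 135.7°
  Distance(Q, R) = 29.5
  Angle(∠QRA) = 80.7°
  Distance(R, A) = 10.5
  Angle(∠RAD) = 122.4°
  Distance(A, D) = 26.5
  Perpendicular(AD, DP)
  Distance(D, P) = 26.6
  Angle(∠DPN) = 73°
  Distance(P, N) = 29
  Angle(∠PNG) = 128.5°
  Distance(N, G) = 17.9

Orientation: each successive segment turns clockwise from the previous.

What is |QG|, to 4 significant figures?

34.91

∠DPN = 73.0° gives PN at 141.8° from the x-axis; with |PN| = 29.0, N = (-20.36, 10.39). ∠PNG = 128.5° gives NG at 90.30° from the x-axis; with |NG| = 17.9, G = (-20.46, 28.28). Then |QG| = |G − Q| = 34.91.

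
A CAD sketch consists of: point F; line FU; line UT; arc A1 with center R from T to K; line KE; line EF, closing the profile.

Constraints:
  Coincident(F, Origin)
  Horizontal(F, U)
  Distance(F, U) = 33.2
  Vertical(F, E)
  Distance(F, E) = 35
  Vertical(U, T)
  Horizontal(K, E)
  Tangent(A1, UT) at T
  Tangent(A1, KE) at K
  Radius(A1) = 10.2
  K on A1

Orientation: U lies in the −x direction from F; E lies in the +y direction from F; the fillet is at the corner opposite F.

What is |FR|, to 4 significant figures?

33.82

F and E share the same x with |FE| = 35.0 and E on the +y side, so E = (0.000, 35.00). The virtual corner opposite F is at (-33.20, 35.00). The tangent condition forces RT to be normal to UT and the tangent condition forces RK to be normal to KE, with radius 10.2, so the center R sits 10.2 in from both sides at R = (-23.00, 24.80). Then |FR| = |R − F| = 33.82.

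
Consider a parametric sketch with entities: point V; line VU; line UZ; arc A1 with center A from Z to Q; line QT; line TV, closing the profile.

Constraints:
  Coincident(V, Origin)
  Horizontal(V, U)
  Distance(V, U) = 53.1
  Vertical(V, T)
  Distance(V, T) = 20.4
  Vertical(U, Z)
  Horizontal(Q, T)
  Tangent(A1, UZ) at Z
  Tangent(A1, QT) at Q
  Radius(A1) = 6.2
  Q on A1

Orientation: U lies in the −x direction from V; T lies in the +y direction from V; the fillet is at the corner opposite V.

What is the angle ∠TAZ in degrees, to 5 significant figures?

172.47°

V is at the origin; VU is horizontal with |VU| = 53.1 and U on the −x side, so U = (-53.100, 0.0000). V and T share the same x with |VT| = 20.4 and T on the +y side, so T = (0.0000, 20.400). The virtual corner opposite V is at (-53.100, 20.400). Since A1 is tangent to UZ there, AZ ⟂ UZ and the tangent condition forces AQ to be normal to QT, with radius 6.2, so the center A sits 6.2 in from both sides at A = (-46.900, 14.200). That places the tangent points at Z = (-53.100, 14.200) on UZ and Q = (-46.900, 20.400) on QT. Then cos ∠TAZ = AT·AZ / (|AT||AZ|), giving 172.47°.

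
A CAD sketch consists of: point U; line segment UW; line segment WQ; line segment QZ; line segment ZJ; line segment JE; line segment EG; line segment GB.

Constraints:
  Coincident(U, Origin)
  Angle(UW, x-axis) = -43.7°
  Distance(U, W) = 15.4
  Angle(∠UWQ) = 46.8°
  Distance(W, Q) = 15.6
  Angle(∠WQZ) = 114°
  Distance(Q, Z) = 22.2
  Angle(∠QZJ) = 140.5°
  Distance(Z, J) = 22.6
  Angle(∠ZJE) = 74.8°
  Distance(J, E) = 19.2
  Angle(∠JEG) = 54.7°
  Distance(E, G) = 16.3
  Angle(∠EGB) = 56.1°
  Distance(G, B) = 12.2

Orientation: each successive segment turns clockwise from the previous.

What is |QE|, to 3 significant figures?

35.0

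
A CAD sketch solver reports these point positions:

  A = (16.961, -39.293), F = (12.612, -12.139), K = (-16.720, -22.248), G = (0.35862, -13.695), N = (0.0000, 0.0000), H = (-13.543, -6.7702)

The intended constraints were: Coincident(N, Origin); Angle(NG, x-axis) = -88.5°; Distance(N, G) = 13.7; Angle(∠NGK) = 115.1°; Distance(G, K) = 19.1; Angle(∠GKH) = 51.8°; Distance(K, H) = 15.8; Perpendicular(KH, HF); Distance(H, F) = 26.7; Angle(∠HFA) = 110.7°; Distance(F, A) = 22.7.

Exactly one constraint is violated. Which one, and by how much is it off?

Distance(F, A) = 22.7 — off by 4.80.

N = (0.00, 0.00) ✓; NG at -88.50° ✓; |NG| = 13.70 ✓; ∠NGK = 115.1° ✓; |GK| = 19.10 ✓; ∠GKH = 51.80° ✓; |KH| = 15.80 ✓; ∠(KH, HF) = 90.00° ✓; |HF| = 26.70 ✓; ∠HFA = 110.7° ✓; |FA| = 27.50 ✗.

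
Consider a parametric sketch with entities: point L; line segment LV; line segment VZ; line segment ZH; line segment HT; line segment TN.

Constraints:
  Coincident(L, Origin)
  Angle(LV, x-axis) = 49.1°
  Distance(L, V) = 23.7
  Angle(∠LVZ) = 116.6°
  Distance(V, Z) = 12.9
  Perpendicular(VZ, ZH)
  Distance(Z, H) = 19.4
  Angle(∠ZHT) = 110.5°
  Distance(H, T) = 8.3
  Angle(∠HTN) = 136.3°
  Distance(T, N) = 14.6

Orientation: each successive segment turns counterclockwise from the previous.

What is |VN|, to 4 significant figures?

18.52

L is at the origin; LV runs at 49.1° with length 23.7, so V = (15.52, 17.91). ∠LVZ = 116.6° gives VZ at 112.5° from the x-axis; with |VZ| = 12.9, Z = (10.58, 29.83). The perpendicularity gives ZH at right angles to VZ, so ZH runs at -157.5°; with |ZH| = 19.4, H = (-7.343, 22.41). ∠ZHT = 110.5° gives HT at -88.00° from the x-axis; with |HT| = 8.3, T = (-7.053, 14.11). ∠HTN = 136.3° gives TN at -44.30° from the x-axis; with |TN| = 14.6, N = (3.396, 3.916). Then |VN| = |N − V| = 18.52.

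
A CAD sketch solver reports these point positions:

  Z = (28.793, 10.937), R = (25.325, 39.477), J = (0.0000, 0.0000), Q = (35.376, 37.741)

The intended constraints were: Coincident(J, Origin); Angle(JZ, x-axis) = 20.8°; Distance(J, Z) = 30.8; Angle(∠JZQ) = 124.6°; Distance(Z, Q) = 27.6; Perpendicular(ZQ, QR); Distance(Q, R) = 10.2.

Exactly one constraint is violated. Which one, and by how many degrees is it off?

Perpendicular(ZQ, QR) — off by 4.00°.

J = (0.00, 0.00) ✓; JZ at 20.80° ✓; |JZ| = 30.80 ✓; ∠JZQ = 124.6° ✓; |ZQ| = 27.60 ✓; ∠(ZQ, QR) = 94.00° ✗; |QR| = 10.20 ✓.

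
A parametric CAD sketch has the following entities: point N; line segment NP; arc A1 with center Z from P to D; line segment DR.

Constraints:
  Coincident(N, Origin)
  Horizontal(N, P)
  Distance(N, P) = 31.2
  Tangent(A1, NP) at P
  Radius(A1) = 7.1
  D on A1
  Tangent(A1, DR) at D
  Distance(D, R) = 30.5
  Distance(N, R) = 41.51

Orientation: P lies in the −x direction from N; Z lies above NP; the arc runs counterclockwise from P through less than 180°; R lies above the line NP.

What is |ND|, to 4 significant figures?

24.93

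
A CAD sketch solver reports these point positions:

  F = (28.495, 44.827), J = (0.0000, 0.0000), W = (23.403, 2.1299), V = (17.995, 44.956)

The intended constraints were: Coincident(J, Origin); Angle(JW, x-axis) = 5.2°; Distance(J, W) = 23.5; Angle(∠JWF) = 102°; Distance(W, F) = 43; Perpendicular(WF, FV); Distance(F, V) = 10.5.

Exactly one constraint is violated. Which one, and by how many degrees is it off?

Perpendicular(WF, FV) — off by 6.10°.

J = (0.00, 0.00) ✓; JW at 5.200° ✓; |JW| = 23.50 ✓; ∠JWF = 102.0° ✓; |WF| = 43.00 ✓; ∠(WF, FV) = 96.10° ✗; |FV| = 10.50 ✓.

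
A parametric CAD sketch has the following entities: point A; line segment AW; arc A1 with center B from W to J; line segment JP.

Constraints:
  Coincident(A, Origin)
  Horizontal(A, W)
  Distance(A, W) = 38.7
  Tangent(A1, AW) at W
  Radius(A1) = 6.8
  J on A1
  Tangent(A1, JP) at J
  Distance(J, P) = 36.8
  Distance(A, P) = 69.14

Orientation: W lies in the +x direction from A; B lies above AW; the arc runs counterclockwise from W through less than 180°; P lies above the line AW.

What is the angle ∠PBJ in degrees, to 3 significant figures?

79.5°

Checks: |BJ| = 6.800 ✓; ∠(BJ, JP) = 90.00° ✓; |JP| = 36.80 ✓; |AP| = 69.14 ✓.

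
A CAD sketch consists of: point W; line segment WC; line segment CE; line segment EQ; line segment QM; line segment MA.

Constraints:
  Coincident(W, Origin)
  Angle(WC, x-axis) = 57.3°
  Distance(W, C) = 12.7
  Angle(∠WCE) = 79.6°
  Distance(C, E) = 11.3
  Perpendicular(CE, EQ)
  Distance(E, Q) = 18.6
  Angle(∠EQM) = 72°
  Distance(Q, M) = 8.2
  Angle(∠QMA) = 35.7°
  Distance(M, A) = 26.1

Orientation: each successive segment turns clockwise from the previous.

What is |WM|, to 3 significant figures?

3.77

CE ⟂ EQ, so EQ runs at -133°; with |EQ| = 18.6, Q = (2.40, -10.6). ∠EQM = 72.0° gives QM at 119° from the x-axis; with |QM| = 8.2, M = (-1.56, -3.44). Then |WM| = |M − W| = 3.77.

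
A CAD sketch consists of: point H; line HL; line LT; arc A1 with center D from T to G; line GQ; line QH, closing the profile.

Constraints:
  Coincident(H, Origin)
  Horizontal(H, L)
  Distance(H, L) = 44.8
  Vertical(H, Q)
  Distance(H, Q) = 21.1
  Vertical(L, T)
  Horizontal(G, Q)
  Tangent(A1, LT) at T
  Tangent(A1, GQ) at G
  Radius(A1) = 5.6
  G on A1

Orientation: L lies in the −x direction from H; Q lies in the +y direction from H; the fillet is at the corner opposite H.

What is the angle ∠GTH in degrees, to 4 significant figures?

64.08°

The virtual corner opposite H is at (-44.80, 21.10). A1 meets LT tangentially, so DT is at right angles to LT and the tangent condition forces DG to be normal to GQ, with radius 5.6, so the center D sits 5.6 in from both sides at D = (-39.20, 15.50). That places the tangent points at T = (-44.80, 15.50) on LT and G = (-39.20, 21.10) on GQ. Then cos ∠GTH = TG·TH / (|TG||TH|), giving 64.08°.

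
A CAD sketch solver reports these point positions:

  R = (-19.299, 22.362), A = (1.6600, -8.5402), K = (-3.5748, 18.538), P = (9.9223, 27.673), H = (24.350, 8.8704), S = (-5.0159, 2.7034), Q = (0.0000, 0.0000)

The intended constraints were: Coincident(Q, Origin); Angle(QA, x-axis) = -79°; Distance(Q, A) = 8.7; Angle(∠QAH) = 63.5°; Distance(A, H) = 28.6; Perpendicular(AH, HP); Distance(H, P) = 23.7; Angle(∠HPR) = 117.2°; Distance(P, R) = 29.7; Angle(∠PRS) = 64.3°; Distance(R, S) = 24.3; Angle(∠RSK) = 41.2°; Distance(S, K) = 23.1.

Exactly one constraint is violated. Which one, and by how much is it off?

Distance(S, K) = 23.1 — off by 7.20.

Q = (0.00, 0.00) ✓; QA at -79.00° ✓; |QA| = 8.700 ✓; ∠QAH = 63.50° ✓; |AH| = 28.60 ✓; ∠(AH, HP) = 90.00° ✓; |HP| = 23.70 ✓; ∠HPR = 117.2° ✓; |PR| = 29.70 ✓; ∠PRS = 64.30° ✓; |RS| = 24.30 ✓; ∠RSK = 41.20° ✓; |SK| = 15.90 ✗.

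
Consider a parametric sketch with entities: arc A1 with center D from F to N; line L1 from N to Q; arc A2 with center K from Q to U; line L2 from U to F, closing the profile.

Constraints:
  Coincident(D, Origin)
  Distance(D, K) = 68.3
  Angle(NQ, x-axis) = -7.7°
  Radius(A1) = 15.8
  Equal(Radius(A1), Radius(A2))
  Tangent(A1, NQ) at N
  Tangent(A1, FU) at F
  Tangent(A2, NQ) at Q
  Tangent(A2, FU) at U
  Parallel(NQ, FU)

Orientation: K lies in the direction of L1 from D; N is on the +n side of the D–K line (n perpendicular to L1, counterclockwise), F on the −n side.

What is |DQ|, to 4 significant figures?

70.10

The slot axis is L1's direction at -7.7°, so u = (cos -7.7°, sin -7.7°) = (0.9910, -0.1340) and n = (−sin -7.7°, cos -7.7°) = (0.1340, 0.9910). D is at the origin and K lies 68.3 along u from D, so K = 68.3·u = (67.68, -9.151). Tangency of A1 to both parallel lines with radius 15.8 puts N and F at D ± 15.8·n: N = (2.117, 15.66), F = (-2.117, -15.66). Equal radii place Q and U the same way about K: Q = K + 15.8·n = (69.80, 6.506), U = K − 15.8·n = (65.57, -24.81). Then |DQ| = |Q − D| = 70.10.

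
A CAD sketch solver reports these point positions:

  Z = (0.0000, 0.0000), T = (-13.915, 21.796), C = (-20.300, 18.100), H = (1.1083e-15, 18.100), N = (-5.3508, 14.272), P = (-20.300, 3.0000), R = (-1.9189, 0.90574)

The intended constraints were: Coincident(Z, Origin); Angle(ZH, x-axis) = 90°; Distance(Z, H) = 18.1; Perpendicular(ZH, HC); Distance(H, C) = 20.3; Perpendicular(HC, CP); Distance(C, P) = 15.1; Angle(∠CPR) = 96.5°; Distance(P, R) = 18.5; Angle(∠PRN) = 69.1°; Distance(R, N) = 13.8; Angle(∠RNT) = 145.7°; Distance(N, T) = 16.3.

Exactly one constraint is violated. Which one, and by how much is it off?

Distance(N, T) = 16.3 — off by 4.90.

Z = (0.00, 0.00) ✓; ZH at 90.00° ✓; |ZH| = 18.10 ✓; ∠(ZH, HC) = 90.00° ✓; |HC| = 20.30 ✓; ∠(HC, CP) = 90.00° ✓; |CP| = 15.10 ✓; ∠CPR = 96.50° ✓; |PR| = 18.50 ✓; ∠PRN = 69.10° ✓; |RN| = 13.80 ✓; ∠RNT = 145.7° ✓; |NT| = 11.40 ✗.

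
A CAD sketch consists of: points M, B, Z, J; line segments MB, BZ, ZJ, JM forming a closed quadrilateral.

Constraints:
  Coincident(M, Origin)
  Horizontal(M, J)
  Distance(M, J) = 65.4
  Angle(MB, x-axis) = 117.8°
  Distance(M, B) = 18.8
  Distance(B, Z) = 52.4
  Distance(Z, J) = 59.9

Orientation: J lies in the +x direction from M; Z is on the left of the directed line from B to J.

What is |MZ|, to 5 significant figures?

59.030

M is at the origin; M and J share the same y with |MJ| = 65.4 and J in +x, so J = (65.4, 0). MB runs at 117.8° with |MB| = 18.8, so B = (-8.7681, 16.630). Z is determined by |BZ| = 52.4 and |ZJ| = 59.9 together: it lies at the intersection of circle(B, 52.4) and circle(J, 59.9). With |BJ| = 76.010, the foot of the radical line on BJ is 32.464 from B and the perpendicular offset is √(52.4² − 32.464²) = 41.132. Taking the left-of-BJ solution: Z = (31.909, 49.662).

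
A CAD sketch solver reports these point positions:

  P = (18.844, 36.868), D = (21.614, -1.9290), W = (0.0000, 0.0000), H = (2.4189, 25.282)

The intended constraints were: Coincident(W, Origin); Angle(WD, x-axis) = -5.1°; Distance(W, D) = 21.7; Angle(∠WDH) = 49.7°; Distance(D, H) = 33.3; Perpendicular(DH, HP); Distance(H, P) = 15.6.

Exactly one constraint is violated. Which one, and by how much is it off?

Distance(H, P) = 15.6 — off by 4.50.

W = (0.00, 0.00) ✓; WD at -5.100° ✓; |WD| = 21.70 ✓; ∠WDH = 49.70° ✓; |DH| = 33.30 ✓; ∠(DH, HP) = 90.00° ✓; |HP| = 20.10 ✗.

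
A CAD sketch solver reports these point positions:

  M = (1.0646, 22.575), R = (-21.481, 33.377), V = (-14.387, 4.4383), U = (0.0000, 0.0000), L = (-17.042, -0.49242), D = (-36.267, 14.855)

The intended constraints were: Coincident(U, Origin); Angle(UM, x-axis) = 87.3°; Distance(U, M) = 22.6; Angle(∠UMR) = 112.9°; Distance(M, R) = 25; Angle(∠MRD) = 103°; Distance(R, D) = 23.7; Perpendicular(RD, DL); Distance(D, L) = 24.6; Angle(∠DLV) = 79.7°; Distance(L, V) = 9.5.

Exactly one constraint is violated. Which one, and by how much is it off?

Distance(L, V) = 9.5 — off by 3.90.

U = (0.00, 0.00) ✓; UM at 87.30° ✓; |UM| = 22.60 ✓; ∠UMR = 112.9° ✓; |MR| = 25.00 ✓; ∠MRD = 103.0° ✓; |RD| = 23.70 ✓; ∠(RD, DL) = 90.00° ✓; |DL| = 24.60 ✓; ∠DLV = 79.70° ✓; |LV| = 5.600 ✗.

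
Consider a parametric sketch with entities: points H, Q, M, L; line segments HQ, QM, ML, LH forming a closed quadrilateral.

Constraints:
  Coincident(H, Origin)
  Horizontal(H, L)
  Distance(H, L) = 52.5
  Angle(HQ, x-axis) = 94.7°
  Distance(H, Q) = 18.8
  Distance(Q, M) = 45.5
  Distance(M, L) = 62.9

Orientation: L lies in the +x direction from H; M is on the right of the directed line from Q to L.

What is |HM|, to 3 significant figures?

27.0

Checks: |QM| = 45.50 ✓; |ML| = 62.90 ✓.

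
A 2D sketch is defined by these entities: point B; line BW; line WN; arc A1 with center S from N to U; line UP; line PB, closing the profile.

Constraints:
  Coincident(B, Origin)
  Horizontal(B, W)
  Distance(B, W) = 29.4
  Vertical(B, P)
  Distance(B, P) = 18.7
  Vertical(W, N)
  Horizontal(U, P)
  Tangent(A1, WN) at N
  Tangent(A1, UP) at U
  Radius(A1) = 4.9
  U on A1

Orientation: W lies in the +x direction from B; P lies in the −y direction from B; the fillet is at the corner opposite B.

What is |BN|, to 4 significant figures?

32.48

B is at the origin; BW is horizontal with |BW| = 29.4 and W on the +x side, so W = (29.40, 0.000). B and P share the same x with |BP| = 18.7 and P on the −y side, so P = (0.000, -18.70). The virtual corner opposite B is at (29.40, -18.70). The tangent condition forces SN to be normal to WN and tangency of A1 to UP means the radius SU is perpendicular to UP, with radius 4.9, so the center S sits 4.9 in from both sides at S = (24.50, -13.80). That places the tangent points at N = (29.40, -13.80) on WN and U = (24.50, -18.70) on UP. Then |BN| = |N − B| = 32.48.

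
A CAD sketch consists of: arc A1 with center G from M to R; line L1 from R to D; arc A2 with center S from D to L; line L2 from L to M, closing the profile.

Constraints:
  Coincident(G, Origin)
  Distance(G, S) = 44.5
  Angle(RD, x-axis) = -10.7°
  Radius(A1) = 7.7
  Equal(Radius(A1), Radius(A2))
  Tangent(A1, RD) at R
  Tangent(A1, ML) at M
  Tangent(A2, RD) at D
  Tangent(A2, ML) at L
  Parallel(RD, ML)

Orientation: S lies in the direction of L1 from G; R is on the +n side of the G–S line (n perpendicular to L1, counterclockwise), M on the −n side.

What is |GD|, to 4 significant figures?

45.16

Tangency of A1 to both parallel lines with radius 7.7 puts R and M at G ± 7.7·n: R = (1.430, 7.566), M = (-1.430, -7.566). Equal radii place D and L the same way about S: D = S + 7.7·n = (45.16, -0.6960), L = S − 7.7·n = (42.30, -15.83). Then |GD| = |D − G| = 45.16.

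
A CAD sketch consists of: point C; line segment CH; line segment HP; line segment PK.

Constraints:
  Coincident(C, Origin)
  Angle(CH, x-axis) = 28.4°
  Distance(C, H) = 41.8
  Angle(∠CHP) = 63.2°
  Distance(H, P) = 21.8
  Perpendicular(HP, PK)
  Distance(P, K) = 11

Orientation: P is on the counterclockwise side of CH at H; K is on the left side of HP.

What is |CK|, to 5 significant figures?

26.475

C is at the origin; CH runs at 28.4° with length 41.8, so H = 41.8·(cos 28.4°, sin 28.4°) = (36.769, 19.881). ∠CHP = 63.2°, so HP runs at 28.4° + (180° − 63.2°) = 145.20° from the x-axis; with |HP| = 21.8, P = H + 21.8·(cos 145.20°, sin 145.20°) = (18.868, 32.323). HP is perpendicular to PK; with |PK| = 11.0 on the left of HP, K = P + 11.0·(-0.57071, -0.82115) = (12.590, 23.290). Then |CK| = |K − C| = 26.475.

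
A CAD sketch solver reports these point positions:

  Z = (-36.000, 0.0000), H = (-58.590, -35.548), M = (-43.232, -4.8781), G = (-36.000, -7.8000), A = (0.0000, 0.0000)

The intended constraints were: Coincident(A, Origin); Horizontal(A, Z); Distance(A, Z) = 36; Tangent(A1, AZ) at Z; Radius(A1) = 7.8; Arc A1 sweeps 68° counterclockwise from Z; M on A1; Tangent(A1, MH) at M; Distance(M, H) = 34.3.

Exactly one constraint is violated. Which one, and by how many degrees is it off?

Tangent(A1, MH) at M — off by 4.60°.

A = (0.00, 0.00) ✓; A.y = 0.00, Z.y = 0.00 ✓; |AZ| = 36.00 ✓; ∠(GZ, ZA) = 90.00° ✓; |GZ| = 7.800 ✓; bearing(G→M) − bearing(G→Z) = 68.00° ✓; |GM| = 7.800 ✓; ∠(GM, MH) = 94.60° ✗; |MH| = 34.30 ✓.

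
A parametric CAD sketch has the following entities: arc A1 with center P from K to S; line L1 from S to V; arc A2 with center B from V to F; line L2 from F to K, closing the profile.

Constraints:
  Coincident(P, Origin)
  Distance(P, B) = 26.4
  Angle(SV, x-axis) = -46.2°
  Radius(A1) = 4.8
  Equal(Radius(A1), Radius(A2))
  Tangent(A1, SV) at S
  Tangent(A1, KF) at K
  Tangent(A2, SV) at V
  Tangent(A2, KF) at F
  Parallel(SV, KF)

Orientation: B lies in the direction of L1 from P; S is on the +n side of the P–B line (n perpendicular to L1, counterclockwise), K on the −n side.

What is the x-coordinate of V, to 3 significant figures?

21.7

Tangency of A1 to both parallel lines with radius 4.8 puts S and K at P ± 4.8·n: S = (3.46, 3.32), K = (-3.46, -3.32). Equal radii place V and F the same way about B: V = B + 4.8·n = (21.7, -15.7), F = B − 4.8·n = (14.8, -22.4). So V.x = 21.7.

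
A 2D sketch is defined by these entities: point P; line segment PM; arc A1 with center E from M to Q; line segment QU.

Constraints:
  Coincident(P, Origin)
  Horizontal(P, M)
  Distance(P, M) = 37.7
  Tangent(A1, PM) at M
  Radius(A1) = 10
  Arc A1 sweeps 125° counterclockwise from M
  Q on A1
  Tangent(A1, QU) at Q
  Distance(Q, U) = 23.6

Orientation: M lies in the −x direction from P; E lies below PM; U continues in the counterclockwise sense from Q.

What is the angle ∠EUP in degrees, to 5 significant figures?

54.732°

P is at the origin; P and M share the same y with |PM| = 37.7 and M on the −x side, so M = (-37.700, 0.0000). A1 meets PM tangentially, so EM is at right angles to PM, so E = M + (0, -10) = (-37.700, -10.000). On A1, M sits at bearing 90° from E; a 125° counterclockwise sweep puts Q at bearing 215°, so Q = E + 10.0·(cos 215°, sin 215°) = (-45.892, -15.736). A1 meets QU tangentially, so EQ is at right angles to QU, so QU runs along (−sin 215°, cos 215°); with |QU| = 23.6, U = (-32.355, -35.068). Then cos ∠EUP = UE·UP / (|UE||UP|), giving 54.732°.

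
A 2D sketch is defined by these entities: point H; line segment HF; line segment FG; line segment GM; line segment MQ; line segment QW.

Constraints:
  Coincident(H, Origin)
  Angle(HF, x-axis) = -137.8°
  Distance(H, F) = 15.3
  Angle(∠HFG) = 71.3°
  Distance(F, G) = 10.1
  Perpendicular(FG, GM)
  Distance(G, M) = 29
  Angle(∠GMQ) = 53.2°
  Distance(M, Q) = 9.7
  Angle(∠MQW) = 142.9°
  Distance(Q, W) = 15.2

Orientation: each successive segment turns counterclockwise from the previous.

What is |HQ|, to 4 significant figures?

9.070

H is at the origin; HF runs at -137.8° with length 15.3, so F = (-11.33, -10.28). ∠HFG = 71.3° gives FG at -29.10° from the x-axis; with |FG| = 10.1, G = (-2.509, -15.19). The perpendicularity gives GM at right angles to FG, so GM runs at 60.90°; with |GM| = 29.0, M = (11.59, 10.15). ∠GMQ = 53.2° gives MQ at -172.3° from the x-axis; with |MQ| = 9.7, Q = (1.982, 8.850). Then |HQ| = |Q − H| = 9.070.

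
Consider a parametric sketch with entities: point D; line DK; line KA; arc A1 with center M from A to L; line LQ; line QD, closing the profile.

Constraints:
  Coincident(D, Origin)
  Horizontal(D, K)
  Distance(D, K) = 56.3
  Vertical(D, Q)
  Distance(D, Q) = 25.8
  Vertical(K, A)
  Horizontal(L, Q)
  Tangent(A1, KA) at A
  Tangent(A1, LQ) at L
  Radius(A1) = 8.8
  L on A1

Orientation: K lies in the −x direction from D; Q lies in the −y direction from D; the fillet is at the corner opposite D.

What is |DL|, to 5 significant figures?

54.055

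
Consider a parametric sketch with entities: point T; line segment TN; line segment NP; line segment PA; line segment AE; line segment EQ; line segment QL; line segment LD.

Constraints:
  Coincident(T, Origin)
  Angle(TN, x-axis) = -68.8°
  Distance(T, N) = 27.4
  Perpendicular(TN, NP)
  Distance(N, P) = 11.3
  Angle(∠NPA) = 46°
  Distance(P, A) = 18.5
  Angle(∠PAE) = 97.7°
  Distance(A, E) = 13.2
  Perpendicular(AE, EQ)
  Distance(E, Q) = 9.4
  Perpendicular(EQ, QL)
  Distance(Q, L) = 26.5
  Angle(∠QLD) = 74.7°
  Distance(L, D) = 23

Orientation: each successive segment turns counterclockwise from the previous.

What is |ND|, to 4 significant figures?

28.09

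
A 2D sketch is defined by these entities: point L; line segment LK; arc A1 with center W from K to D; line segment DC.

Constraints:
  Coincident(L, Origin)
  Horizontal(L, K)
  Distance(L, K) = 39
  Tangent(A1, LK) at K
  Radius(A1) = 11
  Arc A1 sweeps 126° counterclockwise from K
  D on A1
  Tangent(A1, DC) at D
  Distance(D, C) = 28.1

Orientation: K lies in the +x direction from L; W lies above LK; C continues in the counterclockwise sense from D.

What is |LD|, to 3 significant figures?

51.0

Tangency of A1 to LK means the radius WK is perpendicular to LK, so W = K + (0, 11) = (39.0, 11.0). On A1, K sits at bearing -90° from W; a 126° counterclockwise sweep puts D at bearing 36°, so D = W + 11.0·(cos 36°, sin 36°) = (47.9, 17.5). Then |LD| = |D − L| = 51.0.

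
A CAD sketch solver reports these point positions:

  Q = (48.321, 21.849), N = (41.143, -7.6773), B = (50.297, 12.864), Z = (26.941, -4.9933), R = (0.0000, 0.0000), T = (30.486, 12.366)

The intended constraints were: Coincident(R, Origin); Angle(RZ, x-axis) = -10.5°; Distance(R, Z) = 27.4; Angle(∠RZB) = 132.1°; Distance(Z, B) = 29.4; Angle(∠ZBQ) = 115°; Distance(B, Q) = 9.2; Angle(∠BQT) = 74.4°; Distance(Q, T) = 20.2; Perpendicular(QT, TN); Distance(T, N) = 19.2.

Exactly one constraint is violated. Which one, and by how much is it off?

Distance(T, N) = 19.2 — off by 3.50.

R = (0.00, 0.00) ✓; RZ at -10.50° ✓; |RZ| = 27.40 ✓; ∠RZB = 132.1° ✓; |ZB| = 29.40 ✓; ∠ZBQ = 115.0° ✓; |BQ| = 9.200 ✓; ∠BQT = 74.40° ✓; |QT| = 20.20 ✓; ∠(QT, TN) = 90.00° ✓; |TN| = 22.70 ✗.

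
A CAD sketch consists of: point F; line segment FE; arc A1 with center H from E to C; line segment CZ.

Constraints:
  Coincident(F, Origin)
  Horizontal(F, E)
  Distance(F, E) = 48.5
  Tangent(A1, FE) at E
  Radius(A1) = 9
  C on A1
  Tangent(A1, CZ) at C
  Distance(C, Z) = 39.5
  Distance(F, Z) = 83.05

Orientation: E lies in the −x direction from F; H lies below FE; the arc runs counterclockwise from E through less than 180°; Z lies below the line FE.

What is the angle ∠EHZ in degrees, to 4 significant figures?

145.6°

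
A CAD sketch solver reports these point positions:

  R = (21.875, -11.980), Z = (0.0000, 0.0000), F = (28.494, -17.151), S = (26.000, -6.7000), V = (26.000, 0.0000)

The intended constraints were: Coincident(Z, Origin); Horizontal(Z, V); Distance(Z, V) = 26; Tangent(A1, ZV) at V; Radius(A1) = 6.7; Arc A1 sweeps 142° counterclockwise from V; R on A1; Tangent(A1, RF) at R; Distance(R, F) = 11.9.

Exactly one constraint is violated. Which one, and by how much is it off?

Distance(R, F) = 11.9 — off by 3.50.

Z = (0.00, 0.00) ✓; Z.y = 0.00, V.y = 0.00 ✓; |ZV| = 26.00 ✓; ∠(SV, VZ) = 90.00° ✓; |SV| = 6.700 ✓; bearing(S→R) − bearing(S→V) = 142.0° ✓; |SR| = 6.700 ✓; ∠(SR, RF) = 90.00° ✓; |RF| = 8.399 ✗.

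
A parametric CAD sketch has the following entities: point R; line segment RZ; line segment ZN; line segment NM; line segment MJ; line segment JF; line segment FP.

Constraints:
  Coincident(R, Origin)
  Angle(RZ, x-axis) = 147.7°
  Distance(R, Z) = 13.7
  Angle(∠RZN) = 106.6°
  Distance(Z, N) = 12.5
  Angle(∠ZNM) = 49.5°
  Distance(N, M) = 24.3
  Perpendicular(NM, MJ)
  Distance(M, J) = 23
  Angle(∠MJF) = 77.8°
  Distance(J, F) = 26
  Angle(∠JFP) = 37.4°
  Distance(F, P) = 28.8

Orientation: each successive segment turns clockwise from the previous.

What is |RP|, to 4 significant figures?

4.492

∠MJF = 77.8° gives JF at 111.6° from the x-axis; with |JF| = 26.0, F = (-23.36, 10.54). ∠JFP = 37.4° gives FP at -31.00° from the x-axis; with |FP| = 28.8, P = (1.323, -4.292). Then |RP| = |P − R| = 4.492.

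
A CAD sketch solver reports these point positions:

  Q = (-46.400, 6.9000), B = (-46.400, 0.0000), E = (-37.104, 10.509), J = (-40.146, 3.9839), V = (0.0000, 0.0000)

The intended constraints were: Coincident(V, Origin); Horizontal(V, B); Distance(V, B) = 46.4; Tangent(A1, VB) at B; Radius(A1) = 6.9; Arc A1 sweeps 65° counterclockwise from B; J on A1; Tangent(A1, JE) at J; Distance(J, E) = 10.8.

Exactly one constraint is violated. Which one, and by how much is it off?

Distance(J, E) = 10.8 — off by 3.60.

V = (0.00, 0.00) ✓; V.y = 0.00, B.y = 0.00 ✓; |VB| = 46.40 ✓; ∠(QB, BV) = 90.00° ✓; |QB| = 6.900 ✓; bearing(Q→J) − bearing(Q→B) = 65.00° ✓; |QJ| = 6.900 ✓; ∠(QJ, JE) = 90.00° ✓; |JE| = 7.199 ✗.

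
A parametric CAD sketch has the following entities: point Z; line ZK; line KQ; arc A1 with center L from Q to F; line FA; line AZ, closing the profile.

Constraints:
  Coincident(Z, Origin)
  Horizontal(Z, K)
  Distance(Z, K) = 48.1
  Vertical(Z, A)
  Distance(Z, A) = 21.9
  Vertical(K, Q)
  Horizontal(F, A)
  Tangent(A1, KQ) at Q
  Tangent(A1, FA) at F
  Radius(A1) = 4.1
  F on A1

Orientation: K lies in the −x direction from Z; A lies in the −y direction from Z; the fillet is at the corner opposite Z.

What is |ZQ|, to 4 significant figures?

51.29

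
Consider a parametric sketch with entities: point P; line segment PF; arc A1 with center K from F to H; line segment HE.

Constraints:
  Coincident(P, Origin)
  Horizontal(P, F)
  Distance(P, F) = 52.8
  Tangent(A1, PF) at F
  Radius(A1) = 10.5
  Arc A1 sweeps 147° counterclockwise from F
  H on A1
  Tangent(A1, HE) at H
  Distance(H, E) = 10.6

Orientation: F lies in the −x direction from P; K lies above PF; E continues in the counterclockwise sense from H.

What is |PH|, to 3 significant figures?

50.9

The tangent condition forces KF to be normal to PF, so K = F + (0, 10.5) = (-52.8, 10.5). On A1, F sits at bearing -90° from K; a 147° counterclockwise sweep puts H at bearing 57°, so H = K + 10.5·(cos 57°, sin 57°) = (-47.1, 19.3). Then |PH| = |H − P| = 50.9.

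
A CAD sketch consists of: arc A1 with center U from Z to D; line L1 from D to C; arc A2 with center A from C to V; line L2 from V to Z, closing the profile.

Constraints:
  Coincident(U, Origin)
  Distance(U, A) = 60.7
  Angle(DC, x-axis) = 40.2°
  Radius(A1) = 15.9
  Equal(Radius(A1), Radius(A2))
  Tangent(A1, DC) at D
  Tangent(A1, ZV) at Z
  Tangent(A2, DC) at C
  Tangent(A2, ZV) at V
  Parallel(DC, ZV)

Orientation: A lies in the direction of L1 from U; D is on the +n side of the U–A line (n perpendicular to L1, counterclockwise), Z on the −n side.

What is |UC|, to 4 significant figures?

62.75

The slot axis is L1's direction at 40.2°, so u = (cos 40.2°, sin 40.2°) = (0.7638, 0.6455) and n = (−sin 40.2°, cos 40.2°) = (-0.6455, 0.7638). U is at the origin and A lies 60.7 along u from U, so A = 60.7·u = (46.36, 39.18). Tangency of A1 to both parallel lines with radius 15.9 puts D and Z at U ± 15.9·n: D = (-10.26, 12.14), Z = (10.26, -12.14). Equal radii place C and V the same way about A: C = A + 15.9·n = (36.10, 51.32), V = A − 15.9·n = (56.63, 27.03). Then |UC| = |C − U| = 62.75.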